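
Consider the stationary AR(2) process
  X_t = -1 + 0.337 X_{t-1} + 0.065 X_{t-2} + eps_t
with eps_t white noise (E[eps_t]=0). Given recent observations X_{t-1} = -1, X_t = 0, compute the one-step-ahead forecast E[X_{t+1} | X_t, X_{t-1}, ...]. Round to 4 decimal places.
E[X_{t+1} \mid \mathcal F_t] = -1.0650

For an AR(p) model X_t = c + sum_i phi_i X_{t-i} + eps_t, the
one-step-ahead conditional mean is
  E[X_{t+1} | X_t, ...] = c + sum_i phi_i X_{t+1-i}.
Substitute known values:
  E[X_{t+1} | ...] = -1 + (0.337) * (0) + (0.065) * (-1)
                   = -1.0650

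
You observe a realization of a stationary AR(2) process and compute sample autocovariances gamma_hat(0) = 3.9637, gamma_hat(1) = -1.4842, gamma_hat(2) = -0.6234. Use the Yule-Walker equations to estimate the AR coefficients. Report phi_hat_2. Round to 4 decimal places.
\hat\phi_{2} = -0.3460

The Yule-Walker equations for an AR(p) process read, in matrix form,
  Gamma_p phi = r_p,   with   (Gamma_p)_{ij} = gamma(|i - j|),
                       (r_p)_i = gamma(i),   i,j = 1..p.
Substitute the sample gammas (Toeplitz matrix and right-hand side of size 2):
  Gamma_p = [[3.9637, -1.4842], [-1.4842, 3.9637]]
  r_p     = [-1.4842, -0.6234]
Written out:
  3.9637 phi_1 - 1.4842 phi_2 = -1.4842
  -1.4842 phi_1 + 3.9637 phi_2 = -0.6234
Solve by Cramer's rule:
  det = gamma(0)^2 - gamma(1)^2 = (3.9637)^2 - (-1.4842)^2 = 15.71091769 - 2.20284964 = 13.50806805
  phi_hat_1 = [gamma(1) gamma(0) - gamma(1) gamma(2)] / det = [(-1.4842)(3.9637) - (-1.4842)(-0.6234)] / 13.50806805 = -6.80817382 / 13.50806805 = -0.504
  phi_hat_2 = [gamma(0) gamma(2) - gamma(1)^2] / det = [(3.9637)(-0.6234) - (-1.4842)^2] / 13.50806805 = -4.67382022 / 13.50806805 = -0.346
So phi_hat = [-0.5040, -0.3460].
Therefore phi_hat_2 = -0.3460.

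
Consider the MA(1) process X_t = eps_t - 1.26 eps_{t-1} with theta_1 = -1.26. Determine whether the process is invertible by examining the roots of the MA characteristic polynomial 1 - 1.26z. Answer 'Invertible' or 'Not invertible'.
\text{Not invertible}

The MA(q) characteristic polynomial is P(z) = 1 - 1.26z.
Invertibility requires all roots to lie outside the unit circle, i.e. |z| > 1 for every root.
This is linear in z: 1 + (-1.26) z = 0  =>  z = -1/(-1.26) = 0.793651,  |z| = 0.793651.
Moduli of all roots: 0.7937.
All moduli strictly greater than 1? No.
Verdict: Not invertible.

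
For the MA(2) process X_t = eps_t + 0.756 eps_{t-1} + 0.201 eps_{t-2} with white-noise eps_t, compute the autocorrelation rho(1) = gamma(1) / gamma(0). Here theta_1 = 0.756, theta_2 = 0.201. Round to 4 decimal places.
\rho(1) = 0.5633

For an MA(q) process with theta_0 = 1, the autocovariance is
  gamma(k) = sigma^2 * sum_{i=0..q-k} theta_i * theta_{i+k},
and rho(k) = gamma(k) / gamma(0). Sigma^2 cancels.
  numerator   = (1)*(0.756) + (0.756)*(0.201) = 0.907956.
  denominator = (1)^2 + (0.756)^2 + (0.201)^2 = 1.611937.
  rho(1) = 0.907956 / 1.611937 = 0.5633.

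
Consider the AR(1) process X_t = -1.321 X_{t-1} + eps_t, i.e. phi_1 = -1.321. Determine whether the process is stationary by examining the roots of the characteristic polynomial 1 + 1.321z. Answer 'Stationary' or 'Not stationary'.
\text{Not stationary}

The AR(p) characteristic polynomial is P(z) = 1 + 1.321z.
Stationarity requires all roots to lie outside the unit circle, i.e. |z| > 1 for every root.
This is linear in z: 1 + (1.321) z = 0  =>  z = -1/(1.321) = -0.757002,  |z| = 0.757002.
Moduli of all roots: 0.7570.
All moduli strictly greater than 1? No.
Verdict: Not stationary.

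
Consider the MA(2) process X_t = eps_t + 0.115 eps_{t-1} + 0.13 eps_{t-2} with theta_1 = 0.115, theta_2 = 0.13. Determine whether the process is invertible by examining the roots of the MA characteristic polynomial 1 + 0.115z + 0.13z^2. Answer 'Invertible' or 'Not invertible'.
\text{Invertible}

The MA(q) characteristic polynomial is P(z) = 1 + 0.115z + 0.13z^2.
Invertibility requires all roots to lie outside the unit circle, i.e. |z| > 1 for every root.
Set 1 + (0.115) z + (0.13) z^2 = 0, i.e. a z^2 + b z + c = 0 with a = 0.13, b = 0.115, c = 1.
Discriminant D = b^2 - 4ac = (0.115)^2 - 4*(0.13)*1 = 0.013225 - (0.52) = -0.506775.
D < 0, so the roots are the complex-conjugate pair z = (-b +/- i sqrt(-D)) / (2a) = -0.4423 +/- 2.738i.
For a conjugate pair |z|^2 = z * conj(z) = (product of roots) = c/a = 1/(0.13) = 7.692308, so |z| = sqrt(7.692308) = 2.7735 for both roots.
Moduli of all roots: 2.7735, 2.7735.
All moduli strictly greater than 1? Yes.
Verdict: Invertible.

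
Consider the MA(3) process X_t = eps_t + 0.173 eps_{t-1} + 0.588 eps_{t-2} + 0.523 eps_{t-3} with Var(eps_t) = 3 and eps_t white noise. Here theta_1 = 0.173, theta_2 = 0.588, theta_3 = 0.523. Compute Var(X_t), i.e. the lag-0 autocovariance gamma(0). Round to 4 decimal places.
\gamma(0) = 4.9476

For an MA(q) process X_t = eps_t + sum_i theta_i eps_{t-i} with
Var(eps_t) = sigma^2, the variance is
  gamma(0) = sigma^2 * (1 + sum_i theta_i^2).
  sum_i theta_i^2 = (0.173)^2 + (0.588)^2 + (0.523)^2 = 0.029929 + 0.345744 + 0.273529 = 0.649202.
  gamma(0) = 3 * (1 + 0.649202) = 3 * 1.649202 = 4.947606, which rounds to 4.9476.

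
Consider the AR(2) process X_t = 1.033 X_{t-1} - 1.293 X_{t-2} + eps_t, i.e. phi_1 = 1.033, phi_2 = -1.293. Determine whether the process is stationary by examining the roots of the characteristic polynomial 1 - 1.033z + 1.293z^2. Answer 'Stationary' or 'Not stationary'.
\text{Not stationary}

The AR(p) characteristic polynomial is P(z) = 1 - 1.033z + 1.293z^2.
Stationarity requires all roots to lie outside the unit circle, i.e. |z| > 1 for every root.
Set 1 + (-1.033) z + (1.293) z^2 = 0, i.e. a z^2 + b z + c = 0 with a = 1.293, b = -1.033, c = 1.
Discriminant D = b^2 - 4ac = (-1.033)^2 - 4*(1.293)*1 = 1.067089 - (5.172) = -4.104911.
D < 0, so the roots are the complex-conjugate pair z = (-b +/- i sqrt(-D)) / (2a) = 0.3995 +/- 0.7835i.
For a conjugate pair |z|^2 = z * conj(z) = (product of roots) = c/a = 1/(1.293) = 0.773395, so |z| = sqrt(0.773395) = 0.8794 for both roots.
Moduli of all roots: 0.8794, 0.8794.
All moduli strictly greater than 1? No.
Verdict: Not stationary.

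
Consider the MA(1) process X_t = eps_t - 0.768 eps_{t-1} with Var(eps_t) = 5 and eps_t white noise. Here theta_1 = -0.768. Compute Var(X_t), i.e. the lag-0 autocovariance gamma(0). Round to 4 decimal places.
\gamma(0) = 7.9491

For an MA(q) process X_t = eps_t + sum_i theta_i eps_{t-i} with
Var(eps_t) = sigma^2, the variance is
  gamma(0) = sigma^2 * (1 + sum_i theta_i^2).
  sum_i theta_i^2 = (-0.768)^2 = 0.589824.
  gamma(0) = 5 * (1 + 0.589824) = 5 * 1.589824 = 7.94912, which rounds to 7.9491.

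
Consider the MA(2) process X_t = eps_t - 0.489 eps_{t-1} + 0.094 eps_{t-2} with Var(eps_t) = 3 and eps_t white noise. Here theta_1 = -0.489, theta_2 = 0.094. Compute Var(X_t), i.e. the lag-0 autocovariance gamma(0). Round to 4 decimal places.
\gamma(0) = 3.7439

For an MA(q) process X_t = eps_t + sum_i theta_i eps_{t-i} with
Var(eps_t) = sigma^2, the variance is
  gamma(0) = sigma^2 * (1 + sum_i theta_i^2).
  sum_i theta_i^2 = (-0.489)^2 + (0.094)^2 = 0.239121 + 0.008836 = 0.247957.
  gamma(0) = 3 * (1 + 0.247957) = 3 * 1.247957 = 3.743871, which rounds to 3.7439.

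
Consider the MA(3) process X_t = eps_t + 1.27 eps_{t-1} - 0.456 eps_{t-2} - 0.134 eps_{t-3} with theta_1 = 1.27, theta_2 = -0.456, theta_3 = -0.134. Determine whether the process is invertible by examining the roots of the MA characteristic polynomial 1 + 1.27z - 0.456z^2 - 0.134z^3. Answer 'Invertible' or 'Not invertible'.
\text{Not invertible}

The MA(q) characteristic polynomial is P(z) = 1 + 1.27z - 0.456z^2 - 0.134z^3.
Invertibility requires all roots to lie outside the unit circle, i.e. |z| > 1 for every root.
Degree 3: look for a simple real root z0 first, then factor out (1 - z/z0) and solve the remaining quadratic.
Testing z0 = -5: P(-5) = 1 + (1.27)(-5) + (-0.456)(-5)^2 + (-0.134)(-5)^3
  = 1 + (-6.35) + (-11.4) + (16.75) = 0.  So z_0 = -5 is a root, |z_0| = 5.
Divide out the factor (1 + 0.2 z) = (1 - z/z0) (since 1/z0 = -0.2):
  P(z) = (1 + 0.2 z)(1 + (1.07) z + (-0.67) z^2)
  [check: z-coef 1.07 - (-0.2) = 1.27; z^2-coef -0.67 - (-0.2)(1.07) = -0.456; z^3-coef -(-0.2)(-0.67) = -0.134.]
Remaining roots from the quadratic factor 1 + (1.07) z + (-0.67) z^2:
  Set 1 + (1.07) z + (-0.67) z^2 = 0, i.e. a z^2 + b z + c = 0 with a = -0.67, b = 1.07, c = 1.
  Discriminant D = b^2 - 4ac = (1.07)^2 - 4*(-0.67)*1 = 1.1449 - (-2.68) = 3.8249.
  D >= 0, so the roots are real: z = (-b +/- sqrt(D)) / (2a) = (-1.07 +/- 1.955735) / (-1.34).
    z_1 = (-1.07 + 1.955735) / (-1.34) = -0.661,   |z_1| = 0.661.
    z_2 = (-1.07 - 1.955735) / (-1.34) = 2.258,   |z_2| = 2.258.
Moduli of all roots: 5.0000, 0.6610, 2.2580.
All moduli strictly greater than 1? No.
Verdict: Not invertible.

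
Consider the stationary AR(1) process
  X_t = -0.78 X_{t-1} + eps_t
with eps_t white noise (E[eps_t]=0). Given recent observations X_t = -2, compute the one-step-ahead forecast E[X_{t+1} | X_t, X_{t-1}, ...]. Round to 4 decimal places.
E[X_{t+1} \mid \mathcal F_t] = 1.5600

For an AR(p) model X_t = c + sum_i phi_i X_{t-i} + eps_t, the
one-step-ahead conditional mean is
  E[X_{t+1} | X_t, ...] = c + sum_i phi_i X_{t+1-i}.
Substitute known values:
  E[X_{t+1} | ...] = (-0.78) * (-2)
                   = 1.5600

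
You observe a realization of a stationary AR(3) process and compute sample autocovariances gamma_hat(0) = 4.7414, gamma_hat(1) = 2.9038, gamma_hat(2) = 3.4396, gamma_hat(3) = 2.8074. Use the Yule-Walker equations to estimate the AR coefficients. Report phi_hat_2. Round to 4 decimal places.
\hat\phi_{2} = 0.5270

The Yule-Walker equations for an AR(p) process read, in matrix form,
  Gamma_p phi = r_p,   with   (Gamma_p)_{ij} = gamma(|i - j|),
                       (r_p)_i = gamma(i),   i,j = 1..p.
Substitute the sample gammas (Toeplitz matrix and right-hand side of size 3):
  Gamma_p = [[4.7414, 2.9038, 3.4396], [2.9038, 4.7414, 2.9038], [3.4396, 2.9038, 4.7414]]
  r_p     = [2.9038, 3.4396, 2.8074]
Written out (R1..R3):
  (R1) 4.7414 phi_1 + 2.9038 phi_2 + 3.4396 phi_3 = 2.9038
  (R2) 2.9038 phi_1 + 4.7414 phi_2 + 2.9038 phi_3 = 3.4396
  (R3) 3.4396 phi_1 + 2.9038 phi_2 + 4.7414 phi_3 = 2.8074
Gaussian elimination:
  R2 <- R2 - (2.9038/4.7414) R1 = R2 - (0.612435) R1:  2.963011 phi_2 + 0.797268 phi_3 = 1.661211
  R3 <- R3 - (3.4396/4.7414) R1 = R3 - (0.72544) R1:  0.797268 phi_2 + 2.246177 phi_3 = 0.700868
  R3 <- R3 - (0.797268/2.963011) R2 = R3 - (0.269074) R2:  2.031654 phi_3 = 0.25388
Back-substitution:
  phi_hat_3 = 0.25388 / 2.031654 = 0.124962
  phi_hat_2 = (1.661211 - (0.797268)(0.124962)) / 2.963011 = 0.527026
  phi_hat_1 = (2.9038 - (2.9038)(0.527026) - (3.4396)(0.124962)) / 4.7414 = 0.199014
So phi_hat = [0.1990, 0.5270, 0.1250].
Therefore phi_hat_2 = 0.5270.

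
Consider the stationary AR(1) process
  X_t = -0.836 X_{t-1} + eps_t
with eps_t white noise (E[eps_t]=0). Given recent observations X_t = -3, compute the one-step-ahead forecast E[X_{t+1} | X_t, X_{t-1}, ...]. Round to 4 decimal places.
E[X_{t+1} \mid \mathcal F_t] = 2.5080

For an AR(p) model X_t = c + sum_i phi_i X_{t-i} + eps_t, the
one-step-ahead conditional mean is
  E[X_{t+1} | X_t, ...] = c + sum_i phi_i X_{t+1-i}.
Substitute known values:
  E[X_{t+1} | ...] = (-0.836) * (-3)
                   = 2.5080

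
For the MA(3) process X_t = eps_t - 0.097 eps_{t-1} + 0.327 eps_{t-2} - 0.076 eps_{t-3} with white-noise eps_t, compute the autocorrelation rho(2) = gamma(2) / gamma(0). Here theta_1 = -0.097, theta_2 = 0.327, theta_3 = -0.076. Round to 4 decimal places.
\rho(2) = 0.2980

For an MA(q) process with theta_0 = 1, the autocovariance is
  gamma(k) = sigma^2 * sum_{i=0..q-k} theta_i * theta_{i+k},
and rho(k) = gamma(k) / gamma(0). Sigma^2 cancels.
  numerator   = (1)*(0.327) + (-0.097)*(-0.076) = 0.334372.
  denominator = (1)^2 + (-0.097)^2 + (0.327)^2 + (-0.076)^2 = 1.122114.
  rho(2) = 0.334372 / 1.122114 = 0.2980.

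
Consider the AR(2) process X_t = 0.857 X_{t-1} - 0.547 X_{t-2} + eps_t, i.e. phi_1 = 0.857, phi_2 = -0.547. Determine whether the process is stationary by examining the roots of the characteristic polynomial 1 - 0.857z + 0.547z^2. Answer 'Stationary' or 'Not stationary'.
\text{Stationary}

The AR(p) characteristic polynomial is P(z) = 1 - 0.857z + 0.547z^2.
Stationarity requires all roots to lie outside the unit circle, i.e. |z| > 1 for every root.
Set 1 + (-0.857) z + (0.547) z^2 = 0, i.e. a z^2 + b z + c = 0 with a = 0.547, b = -0.857, c = 1.
Discriminant D = b^2 - 4ac = (-0.857)^2 - 4*(0.547)*1 = 0.734449 - (2.188) = -1.453551.
D < 0, so the roots are the complex-conjugate pair z = (-b +/- i sqrt(-D)) / (2a) = 0.7834 +/- 1.102i.
For a conjugate pair |z|^2 = z * conj(z) = (product of roots) = c/a = 1/(0.547) = 1.828154, so |z| = sqrt(1.828154) = 1.3521 for both roots.
Moduli of all roots: 1.3521, 1.3521.
All moduli strictly greater than 1? Yes.
Verdict: Stationary.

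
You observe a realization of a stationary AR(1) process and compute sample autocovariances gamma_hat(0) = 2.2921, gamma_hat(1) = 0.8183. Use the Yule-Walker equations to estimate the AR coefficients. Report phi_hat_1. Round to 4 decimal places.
\hat\phi_{1} = 0.3570

The Yule-Walker equations for an AR(p) process read, in matrix form,
  Gamma_p phi = r_p,   with   (Gamma_p)_{ij} = gamma(|i - j|),
                       (r_p)_i = gamma(i),   i,j = 1..p.
Substitute the sample gammas (Toeplitz matrix and right-hand side of size 1):
  Gamma_p = [[2.2921]]
  r_p     = [0.8183]
With p = 1 this is the single equation gamma(0) phi_1 = gamma(1):
  phi_hat_1 = gamma(1) / gamma(0) = 0.8183 / 2.2921 = 0.3570.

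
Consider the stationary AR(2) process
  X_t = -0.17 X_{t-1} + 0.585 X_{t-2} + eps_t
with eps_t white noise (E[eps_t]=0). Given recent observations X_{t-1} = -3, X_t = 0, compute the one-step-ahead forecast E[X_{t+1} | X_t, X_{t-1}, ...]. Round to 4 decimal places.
E[X_{t+1} \mid \mathcal F_t] = -1.7550

For an AR(p) model X_t = c + sum_i phi_i X_{t-i} + eps_t, the
one-step-ahead conditional mean is
  E[X_{t+1} | X_t, ...] = c + sum_i phi_i X_{t+1-i}.
Substitute known values:
  E[X_{t+1} | ...] = (-0.17) * (0) + (0.585) * (-3)
                   = -1.7550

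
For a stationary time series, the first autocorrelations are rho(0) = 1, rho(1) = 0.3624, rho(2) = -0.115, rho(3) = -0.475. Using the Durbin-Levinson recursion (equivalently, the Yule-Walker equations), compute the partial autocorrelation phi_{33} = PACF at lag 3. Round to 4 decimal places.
\phi_{33} = -0.3990

The PACF at lag k is phi_{kk}, the last component of the solution
to the Yule-Walker system G_k phi = r_k where
  (G_k)_{ij} = rho(|i - j|), (r_k)_i = rho(i), i,j = 1..k.
Equivalently, Durbin-Levinson gives phi_{kk} iteratively:
  phi_{11} = rho(1)
  phi_{kk} = [rho(k) - sum_{j=1..k-1} phi_{k-1,j} rho(k-j)]
            / [1 - sum_{j=1..k-1} phi_{k-1,j} rho(j)],
  phi_{k,j} = phi_{k-1,j} - phi_{kk} phi_{k-1,k-j},  j = 1..k-1.
Step k = 1:
  phi_11 = rho(1) = 0.3624.
Step k = 2:
  phi_22 = [rho(2) - phi_11 rho(1)] / [1 - phi_11 rho(1)] = [-0.115 - (0.3624)(0.3624)] / [1 - (0.3624)(0.3624)]
         = -0.24633376 / 0.86866624 = -0.283577.
  Update: phi_21 = phi_11 - phi_22 phi_11 = 0.3624 - (-0.283577)(0.3624) = 0.465168.
Step k = 3:
  phi_33 = [rho(3) - phi_21 rho(2) - phi_22 rho(1)] / [1 - phi_21 rho(1) - phi_22 rho(2)]
    numerator   = -0.475 - (0.465168)(-0.115) - (-0.283577)(0.3624) = -0.31873734
    denominator = 1 - (0.465168)(0.3624) - (-0.283577)(-0.115) = 0.79881165
  phi_33 = -0.31873734 / 0.79881165 = -0.399.
Therefore phi_{33} = -0.3990.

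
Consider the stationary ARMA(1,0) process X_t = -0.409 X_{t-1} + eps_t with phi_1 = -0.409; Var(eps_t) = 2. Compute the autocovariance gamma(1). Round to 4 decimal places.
\gamma(1) = -0.9823

Multiply the model equation by X_{t-k} and take expectations. With theta_0 = psi_0 = 1 and psi_j the MA(infinity) weights, this gives
  gamma(k) - sum_i phi_i gamma(k-i) = c_k,
  c_k = sigma^2 * sum_{j=k..q} theta_j psi_{j-k}   (c_k = 0 for k > q),
using gamma(-m) = gamma(m).
Pure AR (q = 0): c_0 = sigma^2 = 2, c_k = 0 for k >= 1.
Equations for k = 0 and k = 1 (AR order 1):
  gamma(0) = phi_1 gamma(1) + c_0
  gamma(1) = phi_1 gamma(0) + c_1
Substituting the second into the first: gamma(0) (1 - phi_1^2) = c_0 + phi_1 c_1, so
  gamma(0) = c_0 / (1 - phi_1^2) = 2 / (1 - (-0.409)^2) = 2 / 0.832719 = 2.401771.
  gamma(1) = phi_1 gamma(0) = (-0.409)(2.401771) = -0.982324.
Therefore gamma(1) = -0.9823 (to 4 decimal places).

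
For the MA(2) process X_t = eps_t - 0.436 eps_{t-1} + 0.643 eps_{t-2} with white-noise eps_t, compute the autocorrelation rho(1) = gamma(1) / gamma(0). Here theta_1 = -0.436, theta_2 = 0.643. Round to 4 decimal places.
\rho(1) = -0.4467

For an MA(q) process with theta_0 = 1, the autocovariance is
  gamma(k) = sigma^2 * sum_{i=0..q-k} theta_i * theta_{i+k},
and rho(k) = gamma(k) / gamma(0). Sigma^2 cancels.
  numerator   = (1)*(-0.436) + (-0.436)*(0.643) = -0.716348.
  denominator = (1)^2 + (-0.436)^2 + (0.643)^2 = 1.603545.
  rho(1) = -0.716348 / 1.603545 = -0.4467.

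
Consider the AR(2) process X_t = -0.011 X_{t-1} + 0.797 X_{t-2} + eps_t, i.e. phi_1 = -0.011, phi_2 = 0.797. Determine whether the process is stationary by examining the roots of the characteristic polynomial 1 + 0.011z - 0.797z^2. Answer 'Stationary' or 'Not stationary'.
\text{Stationary}

The AR(p) characteristic polynomial is P(z) = 1 + 0.011z - 0.797z^2.
Stationarity requires all roots to lie outside the unit circle, i.e. |z| > 1 for every root.
Set 1 + (0.011) z + (-0.797) z^2 = 0, i.e. a z^2 + b z + c = 0 with a = -0.797, b = 0.011, c = 1.
Discriminant D = b^2 - 4ac = (0.011)^2 - 4*(-0.797)*1 = 0.000121 - (-3.188) = 3.188121.
D >= 0, so the roots are real: z = (-b +/- sqrt(D)) / (2a) = (-0.011 +/- 1.785531) / (-1.594).
  z_1 = (-0.011 + 1.785531) / (-1.594) = -1.1133,   |z_1| = 1.1133.
  z_2 = (-0.011 - 1.785531) / (-1.594) = 1.1271,   |z_2| = 1.1271.
Moduli of all roots: 1.1133, 1.1271.
All moduli strictly greater than 1? Yes.
Verdict: Stationary.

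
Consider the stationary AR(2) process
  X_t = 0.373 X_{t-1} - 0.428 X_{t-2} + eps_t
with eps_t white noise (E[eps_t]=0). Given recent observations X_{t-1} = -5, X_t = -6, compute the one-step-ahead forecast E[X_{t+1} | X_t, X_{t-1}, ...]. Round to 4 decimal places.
E[X_{t+1} \mid \mathcal F_t] = -0.0980

For an AR(p) model X_t = c + sum_i phi_i X_{t-i} + eps_t, the
one-step-ahead conditional mean is
  E[X_{t+1} | X_t, ...] = c + sum_i phi_i X_{t+1-i}.
Substitute known values:
  E[X_{t+1} | ...] = (0.373) * (-6) + (-0.428) * (-5)
                   = -0.0980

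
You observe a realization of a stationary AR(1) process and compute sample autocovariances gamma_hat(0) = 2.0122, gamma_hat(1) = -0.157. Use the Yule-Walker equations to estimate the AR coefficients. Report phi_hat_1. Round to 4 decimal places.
\hat\phi_{1} = -0.0780

The Yule-Walker equations for an AR(p) process read, in matrix form,
  Gamma_p phi = r_p,   with   (Gamma_p)_{ij} = gamma(|i - j|),
                       (r_p)_i = gamma(i),   i,j = 1..p.
Substitute the sample gammas (Toeplitz matrix and right-hand side of size 1):
  Gamma_p = [[2.0122]]
  r_p     = [-0.157]
With p = 1 this is the single equation gamma(0) phi_1 = gamma(1):
  phi_hat_1 = gamma(1) / gamma(0) = -0.157 / 2.0122 = -0.0780.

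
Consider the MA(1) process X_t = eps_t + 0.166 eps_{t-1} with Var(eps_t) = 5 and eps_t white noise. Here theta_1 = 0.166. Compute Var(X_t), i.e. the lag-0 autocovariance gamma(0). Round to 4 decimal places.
\gamma(0) = 5.1378

For an MA(q) process X_t = eps_t + sum_i theta_i eps_{t-i} with
Var(eps_t) = sigma^2, the variance is
  gamma(0) = sigma^2 * (1 + sum_i theta_i^2).
  sum_i theta_i^2 = (0.166)^2 = 0.027556.
  gamma(0) = 5 * (1 + 0.027556) = 5 * 1.027556 = 5.13778, which rounds to 5.1378.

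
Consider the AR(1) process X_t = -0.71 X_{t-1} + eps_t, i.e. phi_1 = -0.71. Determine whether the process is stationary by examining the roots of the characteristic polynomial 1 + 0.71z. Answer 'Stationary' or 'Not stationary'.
\text{Stationary}

The AR(p) characteristic polynomial is P(z) = 1 + 0.71z.
Stationarity requires all roots to lie outside the unit circle, i.e. |z| > 1 for every root.
This is linear in z: 1 + (0.71) z = 0  =>  z = -1/(0.71) = -1.408451,  |z| = 1.408451.
Moduli of all roots: 1.4085.
All moduli strictly greater than 1? Yes.
Verdict: Stationary.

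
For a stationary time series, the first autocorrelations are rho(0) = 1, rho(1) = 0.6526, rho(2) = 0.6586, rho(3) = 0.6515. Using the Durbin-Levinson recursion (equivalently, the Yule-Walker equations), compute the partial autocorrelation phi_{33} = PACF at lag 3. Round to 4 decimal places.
\phi_{33} = 0.2738

The PACF at lag k is phi_{kk}, the last component of the solution
to the Yule-Walker system G_k phi = r_k where
  (G_k)_{ij} = rho(|i - j|), (r_k)_i = rho(i), i,j = 1..k.
Equivalently, Durbin-Levinson gives phi_{kk} iteratively:
  phi_{11} = rho(1)
  phi_{kk} = [rho(k) - sum_{j=1..k-1} phi_{k-1,j} rho(k-j)]
            / [1 - sum_{j=1..k-1} phi_{k-1,j} rho(j)],
  phi_{k,j} = phi_{k-1,j} - phi_{kk} phi_{k-1,k-j},  j = 1..k-1.
Step k = 1:
  phi_11 = rho(1) = 0.6526.
Step k = 2:
  phi_22 = [rho(2) - phi_11 rho(1)] / [1 - phi_11 rho(1)] = [0.6586 - (0.6526)(0.6526)] / [1 - (0.6526)(0.6526)]
         = 0.23271324 / 0.57411324 = 0.405344.
  Update: phi_21 = phi_11 - phi_22 phi_11 = 0.6526 - (0.405344)(0.6526) = 0.388073.
Step k = 3:
  phi_33 = [rho(3) - phi_21 rho(2) - phi_22 rho(1)] / [1 - phi_21 rho(1) - phi_22 rho(2)]
    numerator   = 0.6515 - (0.388073)(0.6586) - (0.405344)(0.6526) = 0.131388
    denominator = 1 - (0.388073)(0.6526) - (0.405344)(0.6586) = 0.47978437
  phi_33 = 0.131388 / 0.47978437 = 0.2738.
Therefore phi_{33} = 0.2738.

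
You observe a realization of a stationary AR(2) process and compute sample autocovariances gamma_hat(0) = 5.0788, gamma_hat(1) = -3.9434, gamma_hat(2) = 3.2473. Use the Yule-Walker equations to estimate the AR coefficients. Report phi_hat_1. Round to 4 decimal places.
\hat\phi_{1} = -0.7050

The Yule-Walker equations for an AR(p) process read, in matrix form,
  Gamma_p phi = r_p,   with   (Gamma_p)_{ij} = gamma(|i - j|),
                       (r_p)_i = gamma(i),   i,j = 1..p.
Substitute the sample gammas (Toeplitz matrix and right-hand side of size 2):
  Gamma_p = [[5.0788, -3.9434], [-3.9434, 5.0788]]
  r_p     = [-3.9434, 3.2473]
Written out:
  5.0788 phi_1 - 3.9434 phi_2 = -3.9434
  -3.9434 phi_1 + 5.0788 phi_2 = 3.2473
Solve by Cramer's rule:
  det = gamma(0)^2 - gamma(1)^2 = (5.0788)^2 - (-3.9434)^2 = 25.79420944 - 15.55040356 = 10.24380588
  phi_hat_1 = [gamma(1) gamma(0) - gamma(1) gamma(2)] / det = [(-3.9434)(5.0788) - (-3.9434)(3.2473)] / 10.24380588 = -7.2223371 / 10.24380588 = -0.705
  phi_hat_2 = [gamma(0) gamma(2) - gamma(1)^2] / det = [(5.0788)(3.2473) - (-3.9434)^2] / 10.24380588 = 0.94198368 / 10.24380588 = 0.092
So phi_hat = [-0.7050, 0.0920].
Therefore phi_hat_1 = -0.7050.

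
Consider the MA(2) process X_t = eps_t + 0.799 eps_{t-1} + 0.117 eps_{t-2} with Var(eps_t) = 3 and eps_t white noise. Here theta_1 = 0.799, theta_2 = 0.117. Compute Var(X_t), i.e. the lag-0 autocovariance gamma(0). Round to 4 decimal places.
\gamma(0) = 4.9563

For an MA(q) process X_t = eps_t + sum_i theta_i eps_{t-i} with
Var(eps_t) = sigma^2, the variance is
  gamma(0) = sigma^2 * (1 + sum_i theta_i^2).
  sum_i theta_i^2 = (0.799)^2 + (0.117)^2 = 0.638401 + 0.013689 = 0.65209.
  gamma(0) = 3 * (1 + 0.65209) = 3 * 1.65209 = 4.95627, which rounds to 4.9563.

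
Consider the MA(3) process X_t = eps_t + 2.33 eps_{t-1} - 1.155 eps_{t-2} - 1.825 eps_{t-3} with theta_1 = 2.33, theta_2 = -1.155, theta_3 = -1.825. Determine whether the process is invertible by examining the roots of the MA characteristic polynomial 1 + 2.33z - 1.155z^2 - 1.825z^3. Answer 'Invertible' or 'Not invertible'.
\text{Not invertible}

The MA(q) characteristic polynomial is P(z) = 1 + 2.33z - 1.155z^2 - 1.825z^3.
Invertibility requires all roots to lie outside the unit circle, i.e. |z| > 1 for every root.
Degree 3: look for a simple real root z0 first, then factor out (1 - z/z0) and solve the remaining quadratic.
Testing z0 = -0.4: P(-0.4) = 1 + (2.33)(-0.4) + (-1.155)(-0.4)^2 + (-1.825)(-0.4)^3
  = 1 + (-0.932) + (-0.1848) + (0.1168) = 0.  So z_0 = -0.4 is a root, |z_0| = 0.4.
Divide out the factor (1 + 2.5 z) = (1 - z/z0) (since 1/z0 = -2.5):
  P(z) = (1 + 2.5 z)(1 + (-0.17) z + (-0.73) z^2)
  [check: z-coef -0.17 - (-2.5) = 2.33; z^2-coef -0.73 - (-2.5)(-0.17) = -1.155; z^3-coef -(-2.5)(-0.73) = -1.825.]
Remaining roots from the quadratic factor 1 + (-0.17) z + (-0.73) z^2:
  Set 1 + (-0.17) z + (-0.73) z^2 = 0, i.e. a z^2 + b z + c = 0 with a = -0.73, b = -0.17, c = 1.
  Discriminant D = b^2 - 4ac = (-0.17)^2 - 4*(-0.73)*1 = 0.0289 - (-2.92) = 2.9489.
  D >= 0, so the roots are real: z = (-b +/- sqrt(D)) / (2a) = (0.17 +/- 1.717236) / (-1.46).
    z_1 = (0.17 + 1.717236) / (-1.46) = -1.2926,   |z_1| = 1.2926.
    z_2 = (0.17 - 1.717236) / (-1.46) = 1.0598,   |z_2| = 1.0598.
Moduli of all roots: 0.4000, 1.2926, 1.0598.
All moduli strictly greater than 1? No.
Verdict: Not invertible.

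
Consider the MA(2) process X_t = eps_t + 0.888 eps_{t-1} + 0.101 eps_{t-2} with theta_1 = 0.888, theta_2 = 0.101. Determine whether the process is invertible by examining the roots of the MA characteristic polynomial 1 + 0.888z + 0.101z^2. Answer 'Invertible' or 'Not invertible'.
\text{Invertible}

The MA(q) characteristic polynomial is P(z) = 1 + 0.888z + 0.101z^2.
Invertibility requires all roots to lie outside the unit circle, i.e. |z| > 1 for every root.
Set 1 + (0.888) z + (0.101) z^2 = 0, i.e. a z^2 + b z + c = 0 with a = 0.101, b = 0.888, c = 1.
Discriminant D = b^2 - 4ac = (0.888)^2 - 4*(0.101)*1 = 0.788544 - (0.404) = 0.384544.
D >= 0, so the roots are real: z = (-b +/- sqrt(D)) / (2a) = (-0.888 +/- 0.620116) / (0.202).
  z_1 = (-0.888 + 0.620116) / (0.202) = -1.3262,   |z_1| = 1.3262.
  z_2 = (-0.888 - 0.620116) / (0.202) = -7.4659,   |z_2| = 7.4659.
Moduli of all roots: 1.3262, 7.4659.
All moduli strictly greater than 1? Yes.
Verdict: Invertible.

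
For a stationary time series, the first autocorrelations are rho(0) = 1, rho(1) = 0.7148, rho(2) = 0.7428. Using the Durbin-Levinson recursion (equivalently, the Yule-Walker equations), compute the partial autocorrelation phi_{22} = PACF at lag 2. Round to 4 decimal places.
\phi_{22} = 0.4741

The PACF at lag k is phi_{kk}, the last component of the solution
to the Yule-Walker system G_k phi = r_k where
  (G_k)_{ij} = rho(|i - j|), (r_k)_i = rho(i), i,j = 1..k.
Equivalently, Durbin-Levinson gives phi_{kk} iteratively:
  phi_{11} = rho(1)
  phi_{kk} = [rho(k) - sum_{j=1..k-1} phi_{k-1,j} rho(k-j)]
            / [1 - sum_{j=1..k-1} phi_{k-1,j} rho(j)],
  phi_{k,j} = phi_{k-1,j} - phi_{kk} phi_{k-1,k-j},  j = 1..k-1.
Step k = 1:
  phi_11 = rho(1) = 0.7148.
Step k = 2:
  phi_22 = [rho(2) - phi_11 rho(1)] / [1 - phi_11 rho(1)] = [0.7428 - (0.7148)(0.7148)] / [1 - (0.7148)(0.7148)]
         = 0.23186096 / 0.48906096 = 0.4741.
Therefore phi_{22} = 0.4741.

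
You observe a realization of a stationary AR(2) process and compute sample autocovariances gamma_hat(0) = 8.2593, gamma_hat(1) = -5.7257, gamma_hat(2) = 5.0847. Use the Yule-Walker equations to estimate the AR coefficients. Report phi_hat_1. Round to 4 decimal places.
\hat\phi_{1} = -0.5130

The Yule-Walker equations for an AR(p) process read, in matrix form,
  Gamma_p phi = r_p,   with   (Gamma_p)_{ij} = gamma(|i - j|),
                       (r_p)_i = gamma(i),   i,j = 1..p.
Substitute the sample gammas (Toeplitz matrix and right-hand side of size 2):
  Gamma_p = [[8.2593, -5.7257], [-5.7257, 8.2593]]
  r_p     = [-5.7257, 5.0847]
Written out:
  8.2593 phi_1 - 5.7257 phi_2 = -5.7257
  -5.7257 phi_1 + 8.2593 phi_2 = 5.0847
Solve by Cramer's rule:
  det = gamma(0)^2 - gamma(1)^2 = (8.2593)^2 - (-5.7257)^2 = 68.21603649 - 32.78364049 = 35.432396
  phi_hat_1 = [gamma(1) gamma(0) - gamma(1) gamma(2)] / det = [(-5.7257)(8.2593) - (-5.7257)(5.0847)] / 35.432396 = -18.17680722 / 35.432396 = -0.513
  phi_hat_2 = [gamma(0) gamma(2) - gamma(1)^2] / det = [(8.2593)(5.0847) - (-5.7257)^2] / 35.432396 = 9.21242222 / 35.432396 = 0.26
So phi_hat = [-0.5130, 0.2600].
Therefore phi_hat_1 = -0.5130.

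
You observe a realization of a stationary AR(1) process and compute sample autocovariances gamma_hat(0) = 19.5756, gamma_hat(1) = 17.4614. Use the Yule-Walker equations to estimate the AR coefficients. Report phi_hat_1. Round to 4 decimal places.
\hat\phi_{1} = 0.8920

The Yule-Walker equations for an AR(p) process read, in matrix form,
  Gamma_p phi = r_p,   with   (Gamma_p)_{ij} = gamma(|i - j|),
                       (r_p)_i = gamma(i),   i,j = 1..p.
Substitute the sample gammas (Toeplitz matrix and right-hand side of size 1):
  Gamma_p = [[19.5756]]
  r_p     = [17.4614]
With p = 1 this is the single equation gamma(0) phi_1 = gamma(1):
  phi_hat_1 = gamma(1) / gamma(0) = 17.4614 / 19.5756 = 0.8920.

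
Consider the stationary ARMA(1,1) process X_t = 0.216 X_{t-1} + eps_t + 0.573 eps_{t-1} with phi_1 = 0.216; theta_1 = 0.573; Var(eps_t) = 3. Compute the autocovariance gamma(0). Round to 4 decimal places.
\gamma(0) = 4.9590

Multiply the model equation by X_{t-k} and take expectations. With theta_0 = psi_0 = 1 and psi_j the MA(infinity) weights, this gives
  gamma(k) - sum_i phi_i gamma(k-i) = c_k,
  c_k = sigma^2 * sum_{j=k..q} theta_j psi_{j-k}   (c_k = 0 for k > q),
using gamma(-m) = gamma(m).
psi-weights needed (psi_j = theta_j + sum_i phi_i psi_{j-i}):
  psi_1 = theta_1 + phi_1 = 0.573 + (0.216) = 0.789
Right-hand sides:
  c_0 = sigma^2 (1 + theta_1 psi_1) = 3 * (1 + (0.573)(0.789)) = 3 * 1.452097 = 4.356291
  c_1 = sigma^2 theta_1 = 3 * (0.573) = 1.719
  c_2 = 0
Equations for k = 0 and k = 1 (AR order 1):
  gamma(0) = phi_1 gamma(1) + c_0
  gamma(1) = phi_1 gamma(0) + c_1
Substituting the second into the first: gamma(0) (1 - phi_1^2) = c_0 + phi_1 c_1, so
  gamma(0) = (c_0 + phi_1 c_1) / (1 - phi_1^2) = (4.356291 + (0.216)(1.719)) / (1 - (0.216)^2) = 4.727595 / 0.953344 = 4.95896.
Therefore gamma(0) = 4.9590 (to 4 decimal places).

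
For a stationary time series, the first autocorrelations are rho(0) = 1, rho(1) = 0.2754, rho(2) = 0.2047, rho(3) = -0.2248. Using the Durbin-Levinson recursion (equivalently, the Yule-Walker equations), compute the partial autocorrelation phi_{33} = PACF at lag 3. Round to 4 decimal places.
\phi_{33} = -0.3440

The PACF at lag k is phi_{kk}, the last component of the solution
to the Yule-Walker system G_k phi = r_k where
  (G_k)_{ij} = rho(|i - j|), (r_k)_i = rho(i), i,j = 1..k.
Equivalently, Durbin-Levinson gives phi_{kk} iteratively:
  phi_{11} = rho(1)
  phi_{kk} = [rho(k) - sum_{j=1..k-1} phi_{k-1,j} rho(k-j)]
            / [1 - sum_{j=1..k-1} phi_{k-1,j} rho(j)],
  phi_{k,j} = phi_{k-1,j} - phi_{kk} phi_{k-1,k-j},  j = 1..k-1.
Step k = 1:
  phi_11 = rho(1) = 0.2754.
Step k = 2:
  phi_22 = [rho(2) - phi_11 rho(1)] / [1 - phi_11 rho(1)] = [0.2047 - (0.2754)(0.2754)] / [1 - (0.2754)(0.2754)]
         = 0.12885484 / 0.92415484 = 0.13943.
  Update: phi_21 = phi_11 - phi_22 phi_11 = 0.2754 - (0.13943)(0.2754) = 0.237001.
Step k = 3:
  phi_33 = [rho(3) - phi_21 rho(2) - phi_22 rho(1)] / [1 - phi_21 rho(1) - phi_22 rho(2)]
    numerator   = -0.2248 - (0.237001)(0.2047) - (0.13943)(0.2754) = -0.31171311
    denominator = 1 - (0.237001)(0.2754) - (0.13943)(0.2047) = 0.90618862
  phi_33 = -0.31171311 / 0.90618862 = -0.344.
Therefore phi_{33} = -0.3440.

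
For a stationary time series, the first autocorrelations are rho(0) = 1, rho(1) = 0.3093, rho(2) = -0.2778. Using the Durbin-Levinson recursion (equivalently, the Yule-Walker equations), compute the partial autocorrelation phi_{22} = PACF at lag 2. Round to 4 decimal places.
\phi_{22} = -0.4130

The PACF at lag k is phi_{kk}, the last component of the solution
to the Yule-Walker system G_k phi = r_k where
  (G_k)_{ij} = rho(|i - j|), (r_k)_i = rho(i), i,j = 1..k.
Equivalently, Durbin-Levinson gives phi_{kk} iteratively:
  phi_{11} = rho(1)
  phi_{kk} = [rho(k) - sum_{j=1..k-1} phi_{k-1,j} rho(k-j)]
            / [1 - sum_{j=1..k-1} phi_{k-1,j} rho(j)],
  phi_{k,j} = phi_{k-1,j} - phi_{kk} phi_{k-1,k-j},  j = 1..k-1.
Step k = 1:
  phi_11 = rho(1) = 0.3093.
Step k = 2:
  phi_22 = [rho(2) - phi_11 rho(1)] / [1 - phi_11 rho(1)] = [-0.2778 - (0.3093)(0.3093)] / [1 - (0.3093)(0.3093)]
         = -0.37346649 / 0.90433351 = -0.413.
Therefore phi_{22} = -0.4130.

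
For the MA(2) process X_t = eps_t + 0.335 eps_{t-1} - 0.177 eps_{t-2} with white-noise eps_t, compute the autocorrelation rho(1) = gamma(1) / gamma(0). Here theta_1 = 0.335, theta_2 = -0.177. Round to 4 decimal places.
\rho(1) = 0.2411

For an MA(q) process with theta_0 = 1, the autocovariance is
  gamma(k) = sigma^2 * sum_{i=0..q-k} theta_i * theta_{i+k},
and rho(k) = gamma(k) / gamma(0). Sigma^2 cancels.
  numerator   = (1)*(0.335) + (0.335)*(-0.177) = 0.275705.
  denominator = (1)^2 + (0.335)^2 + (-0.177)^2 = 1.143554.
  rho(1) = 0.275705 / 1.143554 = 0.2411.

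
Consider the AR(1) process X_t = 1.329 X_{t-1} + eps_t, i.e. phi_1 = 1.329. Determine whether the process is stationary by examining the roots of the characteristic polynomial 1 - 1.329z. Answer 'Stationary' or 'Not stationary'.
\text{Not stationary}

The AR(p) characteristic polynomial is P(z) = 1 - 1.329z.
Stationarity requires all roots to lie outside the unit circle, i.e. |z| > 1 for every root.
This is linear in z: 1 + (-1.329) z = 0  =>  z = -1/(-1.329) = 0.752445,  |z| = 0.752445.
Moduli of all roots: 0.7524.
All moduli strictly greater than 1? No.
Verdict: Not stationary.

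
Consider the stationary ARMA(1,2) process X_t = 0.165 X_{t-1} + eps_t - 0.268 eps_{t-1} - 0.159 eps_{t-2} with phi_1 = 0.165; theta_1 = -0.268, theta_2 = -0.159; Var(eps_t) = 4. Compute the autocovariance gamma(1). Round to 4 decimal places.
\gamma(1) = -0.3185

Multiply the model equation by X_{t-k} and take expectations. With theta_0 = psi_0 = 1 and psi_j the MA(infinity) weights, this gives
  gamma(k) - sum_i phi_i gamma(k-i) = c_k,
  c_k = sigma^2 * sum_{j=k..q} theta_j psi_{j-k}   (c_k = 0 for k > q),
using gamma(-m) = gamma(m).
psi-weights needed (psi_j = theta_j + sum_i phi_i psi_{j-i}):
  psi_1 = theta_1 + phi_1 = -0.268 + (0.165) = -0.103
  psi_2 = theta_2 + phi_1 psi_1 = -0.159 + (0.165)(-0.103) = -0.175995
Right-hand sides:
  c_0 = sigma^2 (1 + theta_1 psi_1 + theta_2 psi_2) = 4 * (1 + (-0.268)(-0.103) + (-0.159)(-0.175995)) = 4 * 1.055587 = 4.222349
  c_1 = sigma^2 (theta_1 + theta_2 psi_1) = 4 * (-0.268 + (-0.159)(-0.103)) = -1.006492
  c_2 = sigma^2 theta_2 = 4 * (-0.159) = -0.636
Equations for k = 0 and k = 1 (AR order 1):
  gamma(0) = phi_1 gamma(1) + c_0
  gamma(1) = phi_1 gamma(0) + c_1
Substituting the second into the first: gamma(0) (1 - phi_1^2) = c_0 + phi_1 c_1, so
  gamma(0) = (c_0 + phi_1 c_1) / (1 - phi_1^2) = (4.222349 + (0.165)(-1.006492)) / (1 - (0.165)^2) = 4.056278 / 0.972775 = 4.1698.
  gamma(1) = phi_1 gamma(0) + c_1 = (0.165)(4.1698) + (-1.006492) = -0.318475.
Therefore gamma(1) = -0.3185 (to 4 decimal places).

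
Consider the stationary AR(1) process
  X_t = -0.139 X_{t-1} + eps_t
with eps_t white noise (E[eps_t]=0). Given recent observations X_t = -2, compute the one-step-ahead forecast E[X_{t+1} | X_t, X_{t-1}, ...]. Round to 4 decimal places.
E[X_{t+1} \mid \mathcal F_t] = 0.2780

For an AR(p) model X_t = c + sum_i phi_i X_{t-i} + eps_t, the
one-step-ahead conditional mean is
  E[X_{t+1} | X_t, ...] = c + sum_i phi_i X_{t+1-i}.
Substitute known values:
  E[X_{t+1} | ...] = (-0.139) * (-2)
                   = 0.2780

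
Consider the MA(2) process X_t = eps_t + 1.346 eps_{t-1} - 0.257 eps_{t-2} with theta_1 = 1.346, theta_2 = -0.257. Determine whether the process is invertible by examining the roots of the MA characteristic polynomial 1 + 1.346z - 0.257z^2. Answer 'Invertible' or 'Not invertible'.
\text{Not invertible}

The MA(q) characteristic polynomial is P(z) = 1 + 1.346z - 0.257z^2.
Invertibility requires all roots to lie outside the unit circle, i.e. |z| > 1 for every root.
Set 1 + (1.346) z + (-0.257) z^2 = 0, i.e. a z^2 + b z + c = 0 with a = -0.257, b = 1.346, c = 1.
Discriminant D = b^2 - 4ac = (1.346)^2 - 4*(-0.257)*1 = 1.811716 - (-1.028) = 2.839716.
D >= 0, so the roots are real: z = (-b +/- sqrt(D)) / (2a) = (-1.346 +/- 1.685146) / (-0.514).
  z_1 = (-1.346 + 1.685146) / (-0.514) = -0.6598,   |z_1| = 0.6598.
  z_2 = (-1.346 - 1.685146) / (-0.514) = 5.8972,   |z_2| = 5.8972.
Moduli of all roots: 0.6598, 5.8972.
All moduli strictly greater than 1? No.
Verdict: Not invertible.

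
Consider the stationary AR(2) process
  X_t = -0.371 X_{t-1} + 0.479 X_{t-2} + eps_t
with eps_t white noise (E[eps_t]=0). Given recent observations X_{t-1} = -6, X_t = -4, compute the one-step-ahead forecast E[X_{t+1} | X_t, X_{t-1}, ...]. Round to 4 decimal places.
E[X_{t+1} \mid \mathcal F_t] = -1.3900

For an AR(p) model X_t = c + sum_i phi_i X_{t-i} + eps_t, the
one-step-ahead conditional mean is
  E[X_{t+1} | X_t, ...] = c + sum_i phi_i X_{t+1-i}.
Substitute known values:
  E[X_{t+1} | ...] = (-0.371) * (-4) + (0.479) * (-6)
                   = -1.3900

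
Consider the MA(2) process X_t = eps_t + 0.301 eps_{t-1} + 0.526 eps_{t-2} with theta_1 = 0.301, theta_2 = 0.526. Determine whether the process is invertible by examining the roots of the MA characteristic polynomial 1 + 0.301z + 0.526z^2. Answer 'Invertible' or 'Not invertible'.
\text{Invertible}

The MA(q) characteristic polynomial is P(z) = 1 + 0.301z + 0.526z^2.
Invertibility requires all roots to lie outside the unit circle, i.e. |z| > 1 for every root.
Set 1 + (0.301) z + (0.526) z^2 = 0, i.e. a z^2 + b z + c = 0 with a = 0.526, b = 0.301, c = 1.
Discriminant D = b^2 - 4ac = (0.301)^2 - 4*(0.526)*1 = 0.090601 - (2.104) = -2.013399.
D < 0, so the roots are the complex-conjugate pair z = (-b +/- i sqrt(-D)) / (2a) = -0.2861 +/- 1.3488i.
For a conjugate pair |z|^2 = z * conj(z) = (product of roots) = c/a = 1/(0.526) = 1.901141, so |z| = sqrt(1.901141) = 1.3788 for both roots.
Moduli of all roots: 1.3788, 1.3788.
All moduli strictly greater than 1? Yes.
Verdict: Invertible.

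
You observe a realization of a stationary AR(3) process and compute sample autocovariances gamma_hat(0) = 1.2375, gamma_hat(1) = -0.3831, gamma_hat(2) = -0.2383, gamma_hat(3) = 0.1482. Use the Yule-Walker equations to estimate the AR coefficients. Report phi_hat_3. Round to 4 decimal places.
\hat\phi_{3} = -0.0709

The Yule-Walker equations for an AR(p) process read, in matrix form,
  Gamma_p phi = r_p,   with   (Gamma_p)_{ij} = gamma(|i - j|),
                       (r_p)_i = gamma(i),   i,j = 1..p.
Substitute the sample gammas (Toeplitz matrix and right-hand side of size 3):
  Gamma_p = [[1.2375, -0.3831, -0.2383], [-0.3831, 1.2375, -0.3831], [-0.2383, -0.3831, 1.2375]]
  r_p     = [-0.3831, -0.2383, 0.1482]
Written out (R1..R3):
  (R1) 1.2375 phi_1 - 0.3831 phi_2 - 0.2383 phi_3 = -0.3831
  (R2) -0.3831 phi_1 + 1.2375 phi_2 - 0.3831 phi_3 = -0.2383
  (R3) -0.2383 phi_1 - 0.3831 phi_2 + 1.2375 phi_3 = 0.1482
Gaussian elimination:
  R2 <- R2 - (-0.3831/1.2375) R1 = R2 - (-0.309576) R1:  1.118902 phi_2 - 0.456872 phi_3 = -0.356898
  R3 <- R3 - (-0.2383/1.2375) R1 = R3 - (-0.192566) R1:  -0.456872 phi_2 + 1.191612 phi_3 = 0.074428
  R3 <- R3 - (-0.456872/1.118902) R2 = R3 - (-0.408322) R2:  1.005061 phi_3 = -0.071301
Back-substitution:
  phi_hat_3 = -0.071301 / 1.005061 = -0.070942
  phi_hat_2 = (-0.356898 - (-0.456872)(-0.070942)) / 1.118902 = -0.347939
  phi_hat_1 = (-0.3831 - (-0.3831)(-0.347939) - (-0.2383)(-0.070942)) / 1.2375 = -0.43095
So phi_hat = [-0.4310, -0.3479, -0.0709].
Therefore phi_hat_3 = -0.0709.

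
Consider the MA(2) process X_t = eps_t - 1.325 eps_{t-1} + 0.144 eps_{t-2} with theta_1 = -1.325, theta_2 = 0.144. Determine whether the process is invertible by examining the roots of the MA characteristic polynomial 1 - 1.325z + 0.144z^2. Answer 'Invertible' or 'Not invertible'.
\text{Not invertible}

The MA(q) characteristic polynomial is P(z) = 1 - 1.325z + 0.144z^2.
Invertibility requires all roots to lie outside the unit circle, i.e. |z| > 1 for every root.
Set 1 + (-1.325) z + (0.144) z^2 = 0, i.e. a z^2 + b z + c = 0 with a = 0.144, b = -1.325, c = 1.
Discriminant D = b^2 - 4ac = (-1.325)^2 - 4*(0.144)*1 = 1.755625 - (0.576) = 1.179625.
D >= 0, so the roots are real: z = (-b +/- sqrt(D)) / (2a) = (1.325 +/- 1.086105) / (0.288).
  z_1 = (1.325 + 1.086105) / (0.288) = 8.3719,   |z_1| = 8.3719.
  z_2 = (1.325 - 1.086105) / (0.288) = 0.8295,   |z_2| = 0.8295.
Moduli of all roots: 8.3719, 0.8295.
All moduli strictly greater than 1? No.
Verdict: Not invertible.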